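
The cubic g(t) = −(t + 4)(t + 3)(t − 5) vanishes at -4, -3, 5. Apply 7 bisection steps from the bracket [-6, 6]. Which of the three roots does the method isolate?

m = 0, g(m) = 60 (+); new bracket [0, 6]
m = 3, g(m) = 84 (+); new bracket [3, 6]
m = 4.5, g(m) = 31.875 (+); new bracket [4.5, 6]
m = 5.25, g(m) = -19.0781 (−); new bracket [4.5, 5.25]
m = 4.875, g(m) = 8.7363 (+); new bracket [4.875, 5.25]
m = 5.0625, g(m) = -4.5667 (−); new bracket [4.875, 5.0625]
m = 4.96875, g(m) = 2.2334 (+); new bracket [4.96875, 5.0625]

5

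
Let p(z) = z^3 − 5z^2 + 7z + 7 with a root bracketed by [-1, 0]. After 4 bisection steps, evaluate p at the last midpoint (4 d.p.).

m = -0.5, p(m) = 2.125 (+); new bracket [-1, -0.5]
m = -0.75, p(m) = -1.484375 (−); new bracket [-0.75, -0.5]
m = -0.625, p(m) = 0.427734 (+); new bracket [-0.75, -0.625]
m = -0.6875, p(m) = -0.5007 (−); new bracket [-0.6875, -0.625]

-0.5007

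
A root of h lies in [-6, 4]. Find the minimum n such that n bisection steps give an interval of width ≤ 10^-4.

17

Width after n steps is 10/2^n. Need 2^n ≥ 10/10^-4 = 100000.
2^16 = 65536 < 100000 ≤ 2^17 = 131072, so n = 17.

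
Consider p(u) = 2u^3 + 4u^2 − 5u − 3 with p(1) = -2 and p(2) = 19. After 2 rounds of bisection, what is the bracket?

m = 1.5, p(m) = 5.25 (+); new bracket [1, 1.5]
m = 1.25, p(m) = 0.90625 (+); new bracket [1, 1.25]

[1, 1.25]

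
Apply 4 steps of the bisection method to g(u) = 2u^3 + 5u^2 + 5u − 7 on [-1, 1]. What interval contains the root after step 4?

midpoint 0: g = -7 < 0 → [0, 1]
midpoint 0.5: g = -3 < 0 → [0.5, 1]
midpoint 0.75: g = 0.40625 > 0 → [0.5, 0.75]
midpoint 0.625: g = -1.4336 < 0 → [0.625, 0.75]

[0.625, 0.75]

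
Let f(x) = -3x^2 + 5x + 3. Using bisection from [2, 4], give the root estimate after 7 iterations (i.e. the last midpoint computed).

2.140625

f(3) = -9 < 0, so the root lies in [2, 3]
f(2.5) = -3.25 < 0, so the root lies in [2, 2.5]
f(2.25) = -0.9375 < 0, so the root lies in [2, 2.25]
f(2.125) = 0.0781 > 0, so the root lies in [2.125, 2.25]
f(2.1875) = -0.418 < 0, so the root lies in [2.125, 2.1875]
f(2.15625) = -0.167 < 0, so the root lies in [2.125, 2.15625]
f(2.140625) = -0.0437 < 0, so the root lies in [2.125, 2.140625]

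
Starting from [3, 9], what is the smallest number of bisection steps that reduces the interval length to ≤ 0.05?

7

Width after n steps is 6/2^n. Need 2^n ≥ 6/0.05 = 120.
2^6 = 64 < 120 ≤ 2^7 = 128, so n = 7.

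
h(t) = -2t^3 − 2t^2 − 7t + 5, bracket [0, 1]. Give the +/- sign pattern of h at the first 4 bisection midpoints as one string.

midpoint 0.5: h = 0.75 > 0 → [0.5, 1]
midpoint 0.75: h = -2.21875 < 0 → [0.5, 0.75]
midpoint 0.625: h = -0.644531 < 0 → [0.5, 0.625]
midpoint 0.5625: h = 0.0737 > 0 → [0.5625, 0.625]

+--+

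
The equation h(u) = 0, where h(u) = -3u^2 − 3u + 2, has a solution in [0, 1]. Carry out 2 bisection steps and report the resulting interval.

[0.25, 0.5]

m = 0.5, h(m) = -0.25 (−); new bracket [0, 0.5]
m = 0.25, h(m) = 1.0625 (+); new bracket [0.25, 0.5]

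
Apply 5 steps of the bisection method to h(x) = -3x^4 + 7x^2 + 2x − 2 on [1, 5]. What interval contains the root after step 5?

[1.5, 1.625]

h(3) = -176 < 0, so the root lies in [1, 3]
h(2) = -18 < 0, so the root lies in [1, 2]
h(1.5) = 1.5625 > 0, so the root lies in [1.5, 2]
h(1.75) = -5.1992 < 0, so the root lies in [1.5, 1.75]
h(1.625) = -1.1843 < 0, so the root lies in [1.5, 1.625]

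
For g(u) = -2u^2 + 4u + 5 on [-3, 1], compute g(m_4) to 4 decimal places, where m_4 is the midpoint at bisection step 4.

0.8750

m = -1, g(m) = -1 (−); new bracket [-1, 1]
m = 0, g(m) = 5 (+); new bracket [-1, 0]
m = -0.5, g(m) = 2.5 (+); new bracket [-1, -0.5]
m = -0.75, g(m) = 0.875 (+); new bracket [-1, -0.75]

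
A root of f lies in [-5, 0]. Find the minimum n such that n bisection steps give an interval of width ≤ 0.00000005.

27

Width after n steps is 5/2^n. Need 2^n ≥ 5/0.00000005 = 100000000.
2^26 = 67108864 < 100000000 ≤ 2^27 = 134217728, so n = 27.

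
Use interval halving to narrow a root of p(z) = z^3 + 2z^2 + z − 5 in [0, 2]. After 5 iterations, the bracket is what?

z = 1 gives p = -1, negative; keep [1, 2]
z = 1.5 gives p = 4.375, positive; keep [1, 1.5]
z = 1.25 gives p = 1.328125, positive; keep [1, 1.25]
z = 1.125 gives p = 0.0801, positive; keep [1, 1.125]
z = 1.0625 gives p = -0.4802, negative; keep [1.0625, 1.125]

[1.0625, 1.125]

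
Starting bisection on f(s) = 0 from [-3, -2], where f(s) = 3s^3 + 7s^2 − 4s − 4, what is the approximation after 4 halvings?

-2.6875

f(-2.5) = 2.875 > 0, so the root lies in [-3, -2.5]
f(-2.75) = -2.453125 < 0, so the root lies in [-2.75, -2.5]
f(-2.625) = 0.470703 > 0, so the root lies in [-2.75, -2.625]
f(-2.6875) = -0.9241 < 0, so the root lies in [-2.6875, -2.625]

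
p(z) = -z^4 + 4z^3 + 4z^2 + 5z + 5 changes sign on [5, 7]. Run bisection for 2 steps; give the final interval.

[5, 5.5]

p(6) = -253 < 0, so the root lies in [5, 6]
p(5.5) = -96.0625 < 0, so the root lies in [5, 5.5]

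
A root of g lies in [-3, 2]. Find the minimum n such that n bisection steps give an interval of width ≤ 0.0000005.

Width after n steps is 5/2^n. Need 2^n ≥ 5/0.0000005 = 10000000.
2^23 = 8388608 < 10000000 ≤ 2^24 = 16777216, so n = 24.

24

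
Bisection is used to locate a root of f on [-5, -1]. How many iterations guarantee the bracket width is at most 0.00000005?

27

Width after n steps is 4/2^n. Need 2^n ≥ 4/0.00000005 = 80000000.
2^26 = 67108864 < 80000000 ≤ 2^27 = 134217728, so n = 27.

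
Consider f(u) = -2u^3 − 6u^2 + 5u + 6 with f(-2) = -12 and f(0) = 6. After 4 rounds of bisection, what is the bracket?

f(-1) = -3 < 0, so the root lies in [-1, 0]
f(-0.5) = 2.25 > 0, so the root lies in [-1, -0.5]
f(-0.75) = -0.28125 < 0, so the root lies in [-0.75, -0.5]
f(-0.625) = 1.0195 > 0, so the root lies in [-0.75, -0.625]

[-0.75, -0.625]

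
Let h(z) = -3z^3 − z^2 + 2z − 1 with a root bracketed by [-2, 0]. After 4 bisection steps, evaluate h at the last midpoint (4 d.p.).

midpoint -1: h = -1 < 0 → [-2, -1]
midpoint -1.5: h = 3.875 > 0 → [-1.5, -1]
midpoint -1.25: h = 0.796875 > 0 → [-1.25, -1]
midpoint -1.125: h = -0.2441 < 0 → [-1.25, -1.125]

-0.2441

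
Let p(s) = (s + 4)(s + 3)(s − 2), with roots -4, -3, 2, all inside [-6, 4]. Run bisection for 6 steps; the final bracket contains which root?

2

s = -1 gives p = -18, negative; keep [-1, 4]
s = 1.5 gives p = -12.375, negative; keep [1.5, 4]
s = 2.75 gives p = 29.109375, positive; keep [1.5, 2.75]
s = 2.125 gives p = 3.9238, positive; keep [1.5, 2.125]
s = 1.8125 gives p = -5.2449, negative; keep [1.8125, 2.125]
s = 1.96875 gives p = -0.9268, negative; keep [1.96875, 2.125]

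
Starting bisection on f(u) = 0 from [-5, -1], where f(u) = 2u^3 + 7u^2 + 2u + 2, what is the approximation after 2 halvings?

-4

u = -3 gives f = 5, positive; keep [-5, -3]
u = -4 gives f = -22, negative; keep [-4, -3]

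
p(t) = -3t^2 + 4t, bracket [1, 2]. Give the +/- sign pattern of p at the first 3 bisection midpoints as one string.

-+-

midpoint 1.5: p = -0.75 < 0 → [1, 1.5]
midpoint 1.25: p = 0.3125 > 0 → [1.25, 1.5]
midpoint 1.375: p = -0.171875 < 0 → [1.25, 1.375]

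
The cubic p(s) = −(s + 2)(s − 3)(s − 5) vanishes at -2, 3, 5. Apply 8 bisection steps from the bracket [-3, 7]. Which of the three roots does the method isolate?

p(2) = -12 < 0, so the root lies in [-3, 2]
p(-0.5) = -28.875 < 0, so the root lies in [-3, -0.5]
p(-1.75) = -8.015625 < 0, so the root lies in [-3, -1.75]
p(-2.375) = 14.8652 > 0, so the root lies in [-2.375, -1.75]
p(-2.0625) = 2.2346 > 0, so the root lies in [-2.0625, -1.75]
p(-1.90625) = -3.1766 < 0, so the root lies in [-2.0625, -1.90625]
p(-1.984375) = -0.5439 < 0, so the root lies in [-2.0625, -1.984375]
p(-2.0234375) = 0.8269 > 0, so the root lies in [-2.0234375, -1.984375]

-2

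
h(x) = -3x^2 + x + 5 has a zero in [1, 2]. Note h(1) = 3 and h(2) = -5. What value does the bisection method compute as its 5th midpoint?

1.46875

m = 1.5, h(m) = -0.25 (−); new bracket [1, 1.5]
m = 1.25, h(m) = 1.5625 (+); new bracket [1.25, 1.5]
m = 1.375, h(m) = 0.703125 (+); new bracket [1.375, 1.5]
m = 1.4375, h(m) = 0.2383 (+); new bracket [1.4375, 1.5]
m = 1.46875, h(m) = -0.0029 (−); new bracket [1.4375, 1.46875]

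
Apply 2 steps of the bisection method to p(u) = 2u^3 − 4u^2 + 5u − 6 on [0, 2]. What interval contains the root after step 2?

[1.5, 2]

u = 1 gives p = -3, negative; keep [1, 2]
u = 1.5 gives p = -0.75, negative; keep [1.5, 2]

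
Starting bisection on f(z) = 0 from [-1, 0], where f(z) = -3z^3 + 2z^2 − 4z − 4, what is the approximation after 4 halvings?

-0.5625

z = -0.5 gives f = -1.125, negative; keep [-1, -0.5]
z = -0.75 gives f = 1.390625, positive; keep [-0.75, -0.5]
z = -0.625 gives f = 0.013672, positive; keep [-0.625, -0.5]
z = -0.5625 gives f = -0.5833, negative; keep [-0.625, -0.5625]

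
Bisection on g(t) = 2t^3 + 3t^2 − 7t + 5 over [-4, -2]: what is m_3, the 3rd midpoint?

t = -3 gives g = -1, negative; keep [-3, -2]
t = -2.5 gives g = 10, positive; keep [-3, -2.5]
t = -2.75 gives g = 5.34375, positive; keep [-3, -2.75]

-2.75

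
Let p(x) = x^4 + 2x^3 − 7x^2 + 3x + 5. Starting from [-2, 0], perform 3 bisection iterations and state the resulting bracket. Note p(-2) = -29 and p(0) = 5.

[-0.75, -0.5]

midpoint -1: p = -6 < 0 → [-1, 0]
midpoint -0.5: p = 1.5625 > 0 → [-1, -0.5]
midpoint -0.75: p = -1.714844 < 0 → [-0.75, -0.5]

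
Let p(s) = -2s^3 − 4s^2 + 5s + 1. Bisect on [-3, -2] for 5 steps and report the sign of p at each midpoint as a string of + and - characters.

--+-+

s = -2.5 gives p = -5.25, negative; keep [-3, -2.5]
s = -2.75 gives p = -1.40625, negative; keep [-3, -2.75]
s = -2.875 gives p = 1.089844, positive; keep [-2.875, -2.75]
s = -2.8125 gives p = -0.2085, negative; keep [-2.875, -2.8125]
s = -2.84375 gives p = 0.4279, positive; keep [-2.84375, -2.8125]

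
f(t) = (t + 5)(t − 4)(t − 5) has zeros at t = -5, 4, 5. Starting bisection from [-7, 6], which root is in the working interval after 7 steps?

-5

f(-0.5) = 111.375 > 0, so the root lies in [-7, -0.5]
f(-3.75) = 84.765625 > 0, so the root lies in [-7, -3.75]
f(-5.375) = -36.474609 < 0, so the root lies in [-5.375, -3.75]
f(-4.5625) = 35.822 > 0, so the root lies in [-5.375, -4.5625]
f(-4.96875) = 2.794 > 0, so the root lies in [-5.375, -4.96875]
f(-5.171875) = -16.0351 < 0, so the root lies in [-5.171875, -4.96875]
f(-5.0703125) = -6.4224 < 0, so the root lies in [-5.0703125, -4.96875]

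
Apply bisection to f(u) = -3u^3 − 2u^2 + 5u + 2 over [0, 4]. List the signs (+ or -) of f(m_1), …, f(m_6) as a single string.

-+--++

midpoint 2: f = -20 < 0 → [0, 2]
midpoint 1: f = 2 > 0 → [1, 2]
midpoint 1.5: f = -5.125 < 0 → [1, 1.5]
midpoint 1.25: f = -0.7344 < 0 → [1, 1.25]
midpoint 1.125: f = 0.8223 > 0 → [1.125, 1.25]
midpoint 1.1875: f = 0.0935 > 0 → [1.1875, 1.25]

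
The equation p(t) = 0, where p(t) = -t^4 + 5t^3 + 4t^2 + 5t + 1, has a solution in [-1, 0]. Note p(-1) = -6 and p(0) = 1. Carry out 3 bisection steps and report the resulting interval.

[-0.25, -0.125]

p(-0.5) = -1.1875 < 0, so the root lies in [-0.5, 0]
p(-0.25) = -0.082031 < 0, so the root lies in [-0.25, 0]
p(-0.125) = 0.42749 > 0, so the root lies in [-0.25, -0.125]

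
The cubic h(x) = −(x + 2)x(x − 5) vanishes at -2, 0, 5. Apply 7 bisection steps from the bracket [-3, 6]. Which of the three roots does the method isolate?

m = 1.5, h(m) = 18.375 (+); new bracket [1.5, 6]
m = 3.75, h(m) = 26.953125 (+); new bracket [3.75, 6]
m = 4.875, h(m) = 4.189453 (+); new bracket [4.875, 6]
m = 5.4375, h(m) = -17.6931 (−); new bracket [4.875, 5.4375]
m = 5.15625, h(m) = -5.7655 (−); new bracket [4.875, 5.15625]
m = 5.015625, h(m) = -0.5498 (−); new bracket [4.875, 5.015625]
m = 4.9453125, h(m) = 1.8783 (+); new bracket [4.9453125, 5.015625]

5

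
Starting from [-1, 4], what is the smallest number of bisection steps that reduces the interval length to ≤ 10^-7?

Width after n steps is 5/2^n. Need 2^n ≥ 5/10^-7 = 50000000.
2^25 = 33554432 < 50000000 ≤ 2^26 = 67108864, so n = 26.

26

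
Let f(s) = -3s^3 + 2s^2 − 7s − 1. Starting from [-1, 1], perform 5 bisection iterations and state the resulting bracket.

f(0) = -1 < 0, so the root lies in [-1, 0]
f(-0.5) = 3.375 > 0, so the root lies in [-0.5, 0]
f(-0.25) = 0.921875 > 0, so the root lies in [-0.25, 0]
f(-0.125) = -0.0879 < 0, so the root lies in [-0.25, -0.125]
f(-0.1875) = 0.4026 > 0, so the root lies in [-0.1875, -0.125]

[-0.1875, -0.125]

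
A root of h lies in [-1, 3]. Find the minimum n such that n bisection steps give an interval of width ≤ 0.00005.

17

Width after n steps is 4/2^n. Need 2^n ≥ 4/0.00005 = 80000.
2^16 = 65536 < 80000 ≤ 2^17 = 131072, so n = 17.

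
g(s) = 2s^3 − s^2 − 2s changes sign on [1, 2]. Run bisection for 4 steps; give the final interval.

g(1.5) = 1.5 > 0, so the root lies in [1, 1.5]
g(1.25) = -0.15625 < 0, so the root lies in [1.25, 1.5]
g(1.375) = 0.558594 > 0, so the root lies in [1.25, 1.375]
g(1.3125) = 0.1743 > 0, so the root lies in [1.25, 1.3125]

[1.25, 1.3125]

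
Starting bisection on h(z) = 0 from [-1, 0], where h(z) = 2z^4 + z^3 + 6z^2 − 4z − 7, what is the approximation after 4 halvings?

m = -0.5, h(m) = -3.5 (−); new bracket [-1, -0.5]
m = -0.75, h(m) = -0.414062 (−); new bracket [-1, -0.75]
m = -0.875, h(m) = 1.596191 (+); new bracket [-0.875, -0.75]
m = -0.8125, h(m) = 0.5462 (+); new bracket [-0.8125, -0.75]

-0.8125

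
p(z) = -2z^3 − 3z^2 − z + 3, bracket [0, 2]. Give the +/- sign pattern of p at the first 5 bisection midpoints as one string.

z = 1 gives p = -3, negative; keep [0, 1]
z = 0.5 gives p = 1.5, positive; keep [0.5, 1]
z = 0.75 gives p = -0.28125, negative; keep [0.5, 0.75]
z = 0.625 gives p = 0.7148, positive; keep [0.625, 0.75]
z = 0.6875 gives p = 0.2446, positive; keep [0.6875, 0.75]

-+-++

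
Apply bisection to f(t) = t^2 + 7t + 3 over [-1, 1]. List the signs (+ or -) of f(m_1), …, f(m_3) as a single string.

midpoint 0: f = 3 > 0 → [-1, 0]
midpoint -0.5: f = -0.25 < 0 → [-0.5, 0]
midpoint -0.25: f = 1.3125 > 0 → [-0.5, -0.25]

+-+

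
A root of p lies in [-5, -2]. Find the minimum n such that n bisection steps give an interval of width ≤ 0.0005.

13

Width after n steps is 3/2^n. Need 2^n ≥ 3/0.0005 = 6000.
2^12 = 4096 < 6000 ≤ 2^13 = 8192, so n = 13.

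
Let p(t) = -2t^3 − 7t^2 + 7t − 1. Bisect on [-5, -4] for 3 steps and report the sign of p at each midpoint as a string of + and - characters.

p(-4.5) = 8 > 0, so the root lies in [-4.5, -4]
p(-4.25) = -3.65625 < 0, so the root lies in [-4.5, -4.25]
p(-4.375) = 1.871094 > 0, so the root lies in [-4.375, -4.25]

+-+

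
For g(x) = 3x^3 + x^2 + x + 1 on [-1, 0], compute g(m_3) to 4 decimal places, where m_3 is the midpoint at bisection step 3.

0.0332

midpoint -0.5: g = 0.375 > 0 → [-1, -0.5]
midpoint -0.75: g = -0.453125 < 0 → [-0.75, -0.5]
midpoint -0.625: g = 0.033203 > 0 → [-0.75, -0.625]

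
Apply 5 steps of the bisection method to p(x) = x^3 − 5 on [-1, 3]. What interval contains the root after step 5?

x = 1 gives p = -4, negative; keep [1, 3]
x = 2 gives p = 3, positive; keep [1, 2]
x = 1.5 gives p = -1.625, negative; keep [1.5, 2]
x = 1.75 gives p = 0.3594, positive; keep [1.5, 1.75]
x = 1.625 gives p = -0.709, negative; keep [1.625, 1.75]

[1.625, 1.75]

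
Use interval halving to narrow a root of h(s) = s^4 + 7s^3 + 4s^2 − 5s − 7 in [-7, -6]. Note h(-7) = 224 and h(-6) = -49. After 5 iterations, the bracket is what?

s = -6.5 gives h = 57.1875, positive; keep [-6.5, -6]
s = -6.25 gives h = -2.605469, negative; keep [-6.5, -6.25]
s = -6.375 gives h = 25.51001, positive; keep [-6.375, -6.25]
s = -6.3125 gives h = 11.0205, positive; keep [-6.3125, -6.25]
s = -6.28125 gives h = 4.1013, positive; keep [-6.28125, -6.25]

[-6.28125, -6.25]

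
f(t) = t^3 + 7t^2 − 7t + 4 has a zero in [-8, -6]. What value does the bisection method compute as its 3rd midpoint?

-7.75

m = -7, f(m) = 53 (+); new bracket [-8, -7]
m = -7.5, f(m) = 28.375 (+); new bracket [-8, -7.5]
m = -7.75, f(m) = 13.203125 (+); new bracket [-8, -7.75]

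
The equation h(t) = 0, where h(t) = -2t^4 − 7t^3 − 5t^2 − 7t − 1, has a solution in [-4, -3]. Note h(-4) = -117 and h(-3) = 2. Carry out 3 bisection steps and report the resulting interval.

[-3.125, -3]

midpoint -3.5: h = -37.75 < 0 → [-3.5, -3]
midpoint -3.25: h = -13.898438 < 0 → [-3.25, -3]
midpoint -3.125: h = -5.064941 < 0 → [-3.125, -3]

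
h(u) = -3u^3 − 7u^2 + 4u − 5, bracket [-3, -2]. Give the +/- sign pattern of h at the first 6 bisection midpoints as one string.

-----+

u = -2.5 gives h = -11.875, negative; keep [-3, -2.5]
u = -2.75 gives h = -6.546875, negative; keep [-3, -2.75]
u = -2.875 gives h = -3.068359, negative; keep [-3, -2.875]
u = -2.9375 gives h = -1.1101, negative; keep [-3, -2.9375]
u = -2.96875 gives h = -0.0743, negative; keep [-3, -2.96875]
u = -2.984375 gives h = 0.458, positive; keep [-2.984375, -2.96875]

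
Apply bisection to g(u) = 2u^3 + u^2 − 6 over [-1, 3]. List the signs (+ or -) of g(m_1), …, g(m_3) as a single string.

m = 1, g(m) = -3 (−); new bracket [1, 3]
m = 2, g(m) = 14 (+); new bracket [1, 2]
m = 1.5, g(m) = 3 (+); new bracket [1, 1.5]

-++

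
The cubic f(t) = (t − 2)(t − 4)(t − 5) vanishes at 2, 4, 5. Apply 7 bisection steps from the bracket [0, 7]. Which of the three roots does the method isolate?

2

t = 3.5 gives f = 1.125, positive; keep [0, 3.5]
t = 1.75 gives f = -1.828125, negative; keep [1.75, 3.5]
t = 2.625 gives f = 2.041016, positive; keep [1.75, 2.625]
t = 2.1875 gives f = 0.9558, positive; keep [1.75, 2.1875]
t = 1.96875 gives f = -0.1924, negative; keep [1.96875, 2.1875]
t = 2.078125 gives f = 0.4387, positive; keep [1.96875, 2.078125]
t = 2.0234375 gives f = 0.1379, positive; keep [1.96875, 2.0234375]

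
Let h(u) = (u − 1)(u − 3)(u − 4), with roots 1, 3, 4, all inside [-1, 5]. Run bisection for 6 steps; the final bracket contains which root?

1

midpoint 2: h = 2 > 0 → [-1, 2]
midpoint 0.5: h = -4.375 < 0 → [0.5, 2]
midpoint 1.25: h = 1.203125 > 0 → [0.5, 1.25]
midpoint 0.875: h = -0.8301 < 0 → [0.875, 1.25]
midpoint 1.0625: h = 0.3557 > 0 → [0.875, 1.0625]
midpoint 0.96875: h = -0.1924 < 0 → [0.96875, 1.0625]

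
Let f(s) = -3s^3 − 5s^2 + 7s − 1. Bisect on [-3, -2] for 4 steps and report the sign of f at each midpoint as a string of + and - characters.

m = -2.5, f(m) = -2.875 (−); new bracket [-3, -2.5]
m = -2.75, f(m) = 4.328125 (+); new bracket [-2.75, -2.5]
m = -2.625, f(m) = 0.435547 (+); new bracket [-2.625, -2.5]
m = -2.5625, f(m) = -1.2903 (−); new bracket [-2.625, -2.5625]

-++-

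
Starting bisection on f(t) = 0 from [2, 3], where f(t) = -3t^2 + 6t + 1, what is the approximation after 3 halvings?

m = 2.5, f(m) = -2.75 (−); new bracket [2, 2.5]
m = 2.25, f(m) = -0.6875 (−); new bracket [2, 2.25]
m = 2.125, f(m) = 0.203125 (+); new bracket [2.125, 2.25]

2.125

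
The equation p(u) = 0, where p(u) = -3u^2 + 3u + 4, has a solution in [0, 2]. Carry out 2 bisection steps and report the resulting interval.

[1.5, 2]

midpoint 1: p = 4 > 0 → [1, 2]
midpoint 1.5: p = 1.75 > 0 → [1.5, 2]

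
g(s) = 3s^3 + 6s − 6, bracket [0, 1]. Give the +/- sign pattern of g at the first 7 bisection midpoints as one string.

m = 0.5, g(m) = -2.625 (−); new bracket [0.5, 1]
m = 0.75, g(m) = -0.234375 (−); new bracket [0.75, 1]
m = 0.875, g(m) = 1.259766 (+); new bracket [0.75, 0.875]
m = 0.8125, g(m) = 0.4841 (+); new bracket [0.75, 0.8125]
m = 0.78125, g(m) = 0.118 (+); new bracket [0.75, 0.78125]
m = 0.765625, g(m) = -0.0599 (−); new bracket [0.765625, 0.78125]
m = 0.7734375, g(m) = 0.0286 (+); new bracket [0.765625, 0.7734375]

--+++-+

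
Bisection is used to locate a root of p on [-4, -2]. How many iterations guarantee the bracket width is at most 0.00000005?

Width after n steps is 2/2^n. Need 2^n ≥ 2/0.00000005 = 40000000.
2^25 = 33554432 < 40000000 ≤ 2^26 = 67108864, so n = 26.

26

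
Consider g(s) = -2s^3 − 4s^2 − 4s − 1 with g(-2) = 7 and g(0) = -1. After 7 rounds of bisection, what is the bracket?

[-0.359375, -0.34375]

g(-1) = 1 > 0, so the root lies in [-1, 0]
g(-0.5) = 0.25 > 0, so the root lies in [-0.5, 0]
g(-0.25) = -0.21875 < 0, so the root lies in [-0.5, -0.25]
g(-0.375) = 0.043 > 0, so the root lies in [-0.375, -0.25]
g(-0.3125) = -0.0796 < 0, so the root lies in [-0.375, -0.3125]
g(-0.34375) = -0.0164 < 0, so the root lies in [-0.375, -0.34375]
g(-0.359375) = 0.0137 > 0, so the root lies in [-0.359375, -0.34375]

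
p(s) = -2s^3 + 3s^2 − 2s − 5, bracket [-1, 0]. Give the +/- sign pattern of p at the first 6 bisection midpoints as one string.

s = -0.5 gives p = -3, negative; keep [-1, -0.5]
s = -0.75 gives p = -0.96875, negative; keep [-1, -0.75]
s = -0.875 gives p = 0.386719, positive; keep [-0.875, -0.75]
s = -0.8125 gives p = -0.3218, negative; keep [-0.875, -0.8125]
s = -0.84375 gives p = 0.0246, positive; keep [-0.84375, -0.8125]
s = -0.828125 gives p = -0.1505, negative; keep [-0.84375, -0.828125]

--+-+-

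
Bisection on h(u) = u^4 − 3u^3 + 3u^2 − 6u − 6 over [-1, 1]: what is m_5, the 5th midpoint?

-0.6875

m = 0, h(m) = -6 (−); new bracket [-1, 0]
m = -0.5, h(m) = -1.8125 (−); new bracket [-1, -0.5]
m = -0.75, h(m) = 1.769531 (+); new bracket [-0.75, -0.5]
m = -0.625, h(m) = -0.1931 (−); new bracket [-0.75, -0.625]
m = -0.6875, h(m) = 0.7412 (+); new bracket [-0.6875, -0.625]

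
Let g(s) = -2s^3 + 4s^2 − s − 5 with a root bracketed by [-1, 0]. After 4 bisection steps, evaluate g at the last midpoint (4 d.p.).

-0.4741

midpoint -0.5: g = -3.25 < 0 → [-1, -0.5]
midpoint -0.75: g = -1.15625 < 0 → [-1, -0.75]
midpoint -0.875: g = 0.277344 > 0 → [-0.875, -0.75]
midpoint -0.8125: g = -0.4741 < 0 → [-0.875, -0.8125]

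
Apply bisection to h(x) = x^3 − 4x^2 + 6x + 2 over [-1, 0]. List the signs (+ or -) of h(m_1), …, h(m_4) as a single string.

-+--

m = -0.5, h(m) = -2.125 (−); new bracket [-0.5, 0]
m = -0.25, h(m) = 0.234375 (+); new bracket [-0.5, -0.25]
m = -0.375, h(m) = -0.865234 (−); new bracket [-0.375, -0.25]
m = -0.3125, h(m) = -0.2961 (−); new bracket [-0.3125, -0.25]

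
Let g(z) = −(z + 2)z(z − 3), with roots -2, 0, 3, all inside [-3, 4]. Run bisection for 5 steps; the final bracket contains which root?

3

g(0.5) = 3.125 > 0, so the root lies in [0.5, 4]
g(2.25) = 7.171875 > 0, so the root lies in [2.25, 4]
g(3.125) = -2.001953 < 0, so the root lies in [2.25, 3.125]
g(2.6875) = 3.9368 > 0, so the root lies in [2.6875, 3.125]
g(2.90625) = 1.3368 > 0, so the root lies in [2.90625, 3.125]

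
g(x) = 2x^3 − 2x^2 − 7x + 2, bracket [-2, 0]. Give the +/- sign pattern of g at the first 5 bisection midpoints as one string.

g(-1) = 5 > 0, so the root lies in [-2, -1]
g(-1.5) = 1.25 > 0, so the root lies in [-2, -1.5]
g(-1.75) = -2.59375 < 0, so the root lies in [-1.75, -1.5]
g(-1.625) = -0.4883 < 0, so the root lies in [-1.625, -1.5]
g(-1.5625) = 0.4253 > 0, so the root lies in [-1.625, -1.5625]

++--+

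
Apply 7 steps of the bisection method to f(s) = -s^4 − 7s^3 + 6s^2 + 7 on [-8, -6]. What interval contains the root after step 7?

[-7.796875, -7.78125]

s = -7 gives f = 301, positive; keep [-8, -7]
s = -7.5 gives f = 133.5625, positive; keep [-8, -7.5]
s = -7.75 gives f = 18.261719, positive; keep [-8, -7.75]
s = -7.875 gives f = -48.2327, negative; keep [-7.875, -7.75]
s = -7.8125 gives f = -14.2193, negative; keep [-7.8125, -7.75]
s = -7.78125 gives f = 2.2106, positive; keep [-7.8125, -7.78125]
s = -7.796875 gives f = -5.9567, negative; keep [-7.796875, -7.78125]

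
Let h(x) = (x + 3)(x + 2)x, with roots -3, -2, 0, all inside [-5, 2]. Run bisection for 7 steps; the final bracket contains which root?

0

m = -1.5, h(m) = -1.125 (−); new bracket [-1.5, 2]
m = 0.25, h(m) = 1.828125 (+); new bracket [-1.5, 0.25]
m = -0.625, h(m) = -2.041016 (−); new bracket [-0.625, 0.25]
m = -0.1875, h(m) = -0.9558 (−); new bracket [-0.1875, 0.25]
m = 0.03125, h(m) = 0.1924 (+); new bracket [-0.1875, 0.03125]
m = -0.078125, h(m) = -0.4387 (−); new bracket [-0.078125, 0.03125]
m = -0.0234375, h(m) = -0.1379 (−); new bracket [-0.0234375, 0.03125]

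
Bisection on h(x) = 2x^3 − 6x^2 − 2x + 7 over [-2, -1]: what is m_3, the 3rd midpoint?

m = -1.5, h(m) = -10.25 (−); new bracket [-1.5, -1]
m = -1.25, h(m) = -3.78125 (−); new bracket [-1.25, -1]
m = -1.125, h(m) = -1.191406 (−); new bracket [-1.125, -1]

-1.125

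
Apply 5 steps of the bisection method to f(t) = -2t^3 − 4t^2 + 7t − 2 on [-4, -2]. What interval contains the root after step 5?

m = -3, f(m) = -5 (−); new bracket [-4, -3]
m = -3.5, f(m) = 10.25 (+); new bracket [-3.5, -3]
m = -3.25, f(m) = 1.65625 (+); new bracket [-3.25, -3]
m = -3.125, f(m) = -1.9023 (−); new bracket [-3.25, -3.125]
m = -3.1875, f(m) = -0.1821 (−); new bracket [-3.25, -3.1875]

[-3.25, -3.1875]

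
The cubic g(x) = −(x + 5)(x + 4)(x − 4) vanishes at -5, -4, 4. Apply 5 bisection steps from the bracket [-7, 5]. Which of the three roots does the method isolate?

g(-1) = 60 > 0, so the root lies in [-1, 5]
g(2) = 84 > 0, so the root lies in [2, 5]
g(3.5) = 31.875 > 0, so the root lies in [3.5, 5]
g(4.25) = -19.0781 < 0, so the root lies in [3.5, 4.25]
g(3.875) = 8.7363 > 0, so the root lies in [3.875, 4.25]

4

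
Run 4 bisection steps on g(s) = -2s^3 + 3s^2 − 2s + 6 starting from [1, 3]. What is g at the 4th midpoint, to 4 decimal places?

midpoint 2: g = -2 < 0 → [1, 2]
midpoint 1.5: g = 3 > 0 → [1.5, 2]
midpoint 1.75: g = 0.96875 > 0 → [1.75, 2]
midpoint 1.875: g = -0.3867 < 0 → [1.75, 1.875]

-0.3867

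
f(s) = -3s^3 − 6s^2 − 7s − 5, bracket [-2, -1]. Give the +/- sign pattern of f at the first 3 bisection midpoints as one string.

++-

midpoint -1.5: f = 2.125 > 0 → [-1.5, -1]
midpoint -1.25: f = 0.234375 > 0 → [-1.25, -1]
midpoint -1.125: f = -0.447266 < 0 → [-1.25, -1.125]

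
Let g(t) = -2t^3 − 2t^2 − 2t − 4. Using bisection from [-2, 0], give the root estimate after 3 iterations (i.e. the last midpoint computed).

midpoint -1: g = -2 < 0 → [-2, -1]
midpoint -1.5: g = 1.25 > 0 → [-1.5, -1]
midpoint -1.25: g = -0.71875 < 0 → [-1.5, -1.25]

-1.25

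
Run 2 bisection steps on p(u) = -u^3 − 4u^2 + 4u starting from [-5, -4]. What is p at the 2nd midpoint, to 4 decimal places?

-2.0781

p(-4.5) = -7.875 < 0, so the root lies in [-5, -4.5]
p(-4.75) = -2.078125 < 0, so the root lies in [-5, -4.75]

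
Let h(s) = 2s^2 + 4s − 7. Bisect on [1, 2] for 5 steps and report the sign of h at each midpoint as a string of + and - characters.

+++--

m = 1.5, h(m) = 3.5 (+); new bracket [1, 1.5]
m = 1.25, h(m) = 1.125 (+); new bracket [1, 1.25]
m = 1.125, h(m) = 0.03125 (+); new bracket [1, 1.125]
m = 1.0625, h(m) = -0.4922 (−); new bracket [1.0625, 1.125]
m = 1.09375, h(m) = -0.2324 (−); new bracket [1.09375, 1.125]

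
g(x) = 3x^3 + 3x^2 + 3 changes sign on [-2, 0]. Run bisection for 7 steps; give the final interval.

g(-1) = 3 > 0, so the root lies in [-2, -1]
g(-1.5) = -0.375 < 0, so the root lies in [-1.5, -1]
g(-1.25) = 1.828125 > 0, so the root lies in [-1.5, -1.25]
g(-1.375) = 0.873 > 0, so the root lies in [-1.5, -1.375]
g(-1.4375) = 0.2878 > 0, so the root lies in [-1.5, -1.4375]
g(-1.46875) = -0.0336 < 0, so the root lies in [-1.46875, -1.4375]
g(-1.453125) = 0.1296 > 0, so the root lies in [-1.46875, -1.453125]

[-1.46875, -1.453125]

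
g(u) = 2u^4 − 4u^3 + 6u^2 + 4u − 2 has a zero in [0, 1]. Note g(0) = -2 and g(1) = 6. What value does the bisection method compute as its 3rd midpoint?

0.375

m = 0.5, g(m) = 1.125 (+); new bracket [0, 0.5]
m = 0.25, g(m) = -0.679688 (−); new bracket [0.25, 0.5]
m = 0.375, g(m) = 0.172363 (+); new bracket [0.25, 0.375]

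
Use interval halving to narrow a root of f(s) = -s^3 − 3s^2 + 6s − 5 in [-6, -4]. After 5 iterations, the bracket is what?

[-4.5625, -4.5]

f(-5) = 15 > 0, so the root lies in [-5, -4]
f(-4.5) = -1.625 < 0, so the root lies in [-5, -4.5]
f(-4.75) = 5.984375 > 0, so the root lies in [-4.75, -4.5]
f(-4.625) = 2.0098 > 0, so the root lies in [-4.625, -4.5]
f(-4.5625) = 0.1506 > 0, so the root lies in [-4.5625, -4.5]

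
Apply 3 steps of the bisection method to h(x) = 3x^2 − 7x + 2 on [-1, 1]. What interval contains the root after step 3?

[0.25, 0.5]

x = 0 gives h = 2, positive; keep [0, 1]
x = 0.5 gives h = -0.75, negative; keep [0, 0.5]
x = 0.25 gives h = 0.4375, positive; keep [0.25, 0.5]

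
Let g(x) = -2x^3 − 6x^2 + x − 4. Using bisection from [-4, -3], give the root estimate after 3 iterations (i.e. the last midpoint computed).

midpoint -3.5: g = 4.75 > 0 → [-3.5, -3]
midpoint -3.25: g = -1.96875 < 0 → [-3.5, -3.25]
midpoint -3.375: g = 1.167969 > 0 → [-3.375, -3.25]

-3.375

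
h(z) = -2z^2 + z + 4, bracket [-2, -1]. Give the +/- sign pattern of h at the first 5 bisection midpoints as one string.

z = -1.5 gives h = -2, negative; keep [-1.5, -1]
z = -1.25 gives h = -0.375, negative; keep [-1.25, -1]
z = -1.125 gives h = 0.34375, positive; keep [-1.25, -1.125]
z = -1.1875 gives h = -0.0078, negative; keep [-1.1875, -1.125]
z = -1.15625 gives h = 0.1699, positive; keep [-1.1875, -1.15625]

--+-+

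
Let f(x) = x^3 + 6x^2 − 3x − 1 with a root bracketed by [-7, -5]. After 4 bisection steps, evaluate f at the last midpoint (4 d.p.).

2.8848

midpoint -6: f = 17 > 0 → [-7, -6]
midpoint -6.5: f = -2.625 < 0 → [-6.5, -6]
midpoint -6.25: f = 7.984375 > 0 → [-6.5, -6.25]
midpoint -6.375: f = 2.8848 > 0 → [-6.5, -6.375]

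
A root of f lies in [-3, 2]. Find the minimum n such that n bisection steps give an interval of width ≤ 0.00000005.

27

Width after n steps is 5/2^n. Need 2^n ≥ 5/0.00000005 = 100000000.
2^26 = 67108864 < 100000000 ≤ 2^27 = 134217728, so n = 27.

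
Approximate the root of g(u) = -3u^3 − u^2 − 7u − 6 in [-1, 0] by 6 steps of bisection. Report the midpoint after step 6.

midpoint -0.5: g = -2.375 < 0 → [-1, -0.5]
midpoint -0.75: g = -0.046875 < 0 → [-1, -0.75]
midpoint -0.875: g = 1.369141 > 0 → [-0.875, -0.75]
midpoint -0.8125: g = 0.6365 > 0 → [-0.8125, -0.75]
midpoint -0.78125: g = 0.2889 > 0 → [-0.78125, -0.75]
midpoint -0.765625: g = 0.1196 > 0 → [-0.765625, -0.75]

-0.765625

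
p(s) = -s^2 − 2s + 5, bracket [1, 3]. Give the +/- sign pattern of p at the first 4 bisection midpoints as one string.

--++

s = 2 gives p = -3, negative; keep [1, 2]
s = 1.5 gives p = -0.25, negative; keep [1, 1.5]
s = 1.25 gives p = 0.9375, positive; keep [1.25, 1.5]
s = 1.375 gives p = 0.3594, positive; keep [1.375, 1.5]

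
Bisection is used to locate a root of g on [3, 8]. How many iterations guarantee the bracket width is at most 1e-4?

Width after n steps is 5/2^n. Need 2^n ≥ 5/1e-4 = 50000.
2^15 = 32768 < 50000 ≤ 2^16 = 65536, so n = 16.

16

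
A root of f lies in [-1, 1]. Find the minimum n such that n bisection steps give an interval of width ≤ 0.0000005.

Width after n steps is 2/2^n. Need 2^n ≥ 2/0.0000005 = 4000000.
2^21 = 2097152 < 4000000 ≤ 2^22 = 4194304, so n = 22.

22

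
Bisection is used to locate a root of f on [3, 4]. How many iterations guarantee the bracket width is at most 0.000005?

Width after n steps is 1/2^n. Need 2^n ≥ 1/0.000005 = 200000.
2^17 = 131072 < 200000 ≤ 2^18 = 262144, so n = 18.

18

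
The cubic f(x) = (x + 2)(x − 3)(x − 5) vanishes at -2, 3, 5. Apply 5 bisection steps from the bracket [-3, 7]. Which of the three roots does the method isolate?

m = 2, f(m) = 12 (+); new bracket [-3, 2]
m = -0.5, f(m) = 28.875 (+); new bracket [-3, -0.5]
m = -1.75, f(m) = 8.015625 (+); new bracket [-3, -1.75]
m = -2.375, f(m) = -14.8652 (−); new bracket [-2.375, -1.75]
m = -2.0625, f(m) = -2.2346 (−); new bracket [-2.0625, -1.75]

-2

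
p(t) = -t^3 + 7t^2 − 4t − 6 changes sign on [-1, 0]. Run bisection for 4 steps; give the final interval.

[-0.6875, -0.625]

t = -0.5 gives p = -2.125, negative; keep [-1, -0.5]
t = -0.75 gives p = 1.359375, positive; keep [-0.75, -0.5]
t = -0.625 gives p = -0.521484, negative; keep [-0.75, -0.625]
t = -0.6875 gives p = 0.3835, positive; keep [-0.6875, -0.625]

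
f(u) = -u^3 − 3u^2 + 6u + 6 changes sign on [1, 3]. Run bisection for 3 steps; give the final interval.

u = 2 gives f = -2, negative; keep [1, 2]
u = 1.5 gives f = 4.875, positive; keep [1.5, 2]
u = 1.75 gives f = 1.953125, positive; keep [1.75, 2]

[1.75, 2]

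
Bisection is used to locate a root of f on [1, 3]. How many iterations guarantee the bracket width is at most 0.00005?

16

Width after n steps is 2/2^n. Need 2^n ≥ 2/0.00005 = 40000.
2^15 = 32768 < 40000 ≤ 2^16 = 65536, so n = 16.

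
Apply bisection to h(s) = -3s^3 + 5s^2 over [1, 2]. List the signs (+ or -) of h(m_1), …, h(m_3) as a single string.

m = 1.5, h(m) = 1.125 (+); new bracket [1.5, 2]
m = 1.75, h(m) = -0.765625 (−); new bracket [1.5, 1.75]
m = 1.625, h(m) = 0.330078 (+); new bracket [1.625, 1.75]

+-+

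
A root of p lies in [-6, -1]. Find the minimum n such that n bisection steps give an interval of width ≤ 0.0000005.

Width after n steps is 5/2^n. Need 2^n ≥ 5/0.0000005 = 10000000.
2^23 = 8388608 < 10000000 ≤ 2^24 = 16777216, so n = 24.

24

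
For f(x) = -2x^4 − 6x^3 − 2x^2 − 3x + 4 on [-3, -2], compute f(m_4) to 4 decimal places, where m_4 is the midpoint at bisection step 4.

-1.2769

m = -2.5, f(m) = 14.625 (+); new bracket [-3, -2.5]
m = -2.75, f(m) = 7.523438 (+); new bracket [-3, -2.75]
m = -2.875, f(m) = 2.034668 (+); new bracket [-3, -2.875]
m = -2.9375, f(m) = -1.2769 (−); new bracket [-2.9375, -2.875]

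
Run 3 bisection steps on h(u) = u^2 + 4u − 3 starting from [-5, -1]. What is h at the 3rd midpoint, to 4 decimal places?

-0.7500

m = -3, h(m) = -6 (−); new bracket [-5, -3]
m = -4, h(m) = -3 (−); new bracket [-5, -4]
m = -4.5, h(m) = -0.75 (−); new bracket [-5, -4.5]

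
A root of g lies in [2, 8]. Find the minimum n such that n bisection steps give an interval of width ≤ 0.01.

10

Width after n steps is 6/2^n. Need 2^n ≥ 6/0.01 = 600.
2^9 = 512 < 600 ≤ 2^10 = 1024, so n = 10.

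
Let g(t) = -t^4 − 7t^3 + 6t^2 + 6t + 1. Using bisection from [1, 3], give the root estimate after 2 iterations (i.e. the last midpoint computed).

1.5

t = 2 gives g = -35, negative; keep [1, 2]
t = 1.5 gives g = -5.1875, negative; keep [1, 1.5]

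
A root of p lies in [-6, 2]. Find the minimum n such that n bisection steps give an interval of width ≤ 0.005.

Width after n steps is 8/2^n. Need 2^n ≥ 8/0.005 = 1600.
2^10 = 1024 < 1600 ≤ 2^11 = 2048, so n = 11.

11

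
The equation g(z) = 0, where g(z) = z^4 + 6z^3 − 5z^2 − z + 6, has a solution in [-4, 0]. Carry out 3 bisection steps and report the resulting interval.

z = -2 gives g = -44, negative; keep [-2, 0]
z = -1 gives g = -3, negative; keep [-1, 0]
z = -0.5 gives g = 4.5625, positive; keep [-1, -0.5]

[-1, -0.5]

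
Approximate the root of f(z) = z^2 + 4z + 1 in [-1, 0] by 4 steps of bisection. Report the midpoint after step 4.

midpoint -0.5: f = -0.75 < 0 → [-0.5, 0]
midpoint -0.25: f = 0.0625 > 0 → [-0.5, -0.25]
midpoint -0.375: f = -0.359375 < 0 → [-0.375, -0.25]
midpoint -0.3125: f = -0.1523 < 0 → [-0.3125, -0.25]

-0.3125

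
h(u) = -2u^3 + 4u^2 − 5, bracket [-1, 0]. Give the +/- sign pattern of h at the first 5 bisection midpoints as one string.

u = -0.5 gives h = -3.75, negative; keep [-1, -0.5]
u = -0.75 gives h = -1.90625, negative; keep [-1, -0.75]
u = -0.875 gives h = -0.597656, negative; keep [-1, -0.875]
u = -0.9375 gives h = 0.1636, positive; keep [-0.9375, -0.875]
u = -0.90625 gives h = -0.2263, negative; keep [-0.9375, -0.90625]

---+-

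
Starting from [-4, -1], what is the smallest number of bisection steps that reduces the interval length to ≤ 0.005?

Width after n steps is 3/2^n. Need 2^n ≥ 3/0.005 = 600.
2^9 = 512 < 600 ≤ 2^10 = 1024, so n = 10.

10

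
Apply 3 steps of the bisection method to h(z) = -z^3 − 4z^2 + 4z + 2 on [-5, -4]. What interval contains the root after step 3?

h(-4.5) = -5.875 < 0, so the root lies in [-5, -4.5]
h(-4.75) = -0.078125 < 0, so the root lies in [-5, -4.75]
h(-4.875) = 3.294922 > 0, so the root lies in [-4.875, -4.75]

[-4.875, -4.75]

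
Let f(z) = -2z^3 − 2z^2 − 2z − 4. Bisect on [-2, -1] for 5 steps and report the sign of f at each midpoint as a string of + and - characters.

m = -1.5, f(m) = 1.25 (+); new bracket [-1.5, -1]
m = -1.25, f(m) = -0.71875 (−); new bracket [-1.5, -1.25]
m = -1.375, f(m) = 0.167969 (+); new bracket [-1.375, -1.25]
m = -1.3125, f(m) = -0.2983 (−); new bracket [-1.375, -1.3125]
m = -1.34375, f(m) = -0.0711 (−); new bracket [-1.375, -1.34375]

+-+--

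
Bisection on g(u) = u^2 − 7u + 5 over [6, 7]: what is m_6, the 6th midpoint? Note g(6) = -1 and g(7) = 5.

6.203125

g(6.5) = 1.75 > 0, so the root lies in [6, 6.5]
g(6.25) = 0.3125 > 0, so the root lies in [6, 6.25]
g(6.125) = -0.359375 < 0, so the root lies in [6.125, 6.25]
g(6.1875) = -0.0273 < 0, so the root lies in [6.1875, 6.25]
g(6.21875) = 0.1416 > 0, so the root lies in [6.1875, 6.21875]
g(6.203125) = 0.0569 > 0, so the root lies in [6.1875, 6.203125]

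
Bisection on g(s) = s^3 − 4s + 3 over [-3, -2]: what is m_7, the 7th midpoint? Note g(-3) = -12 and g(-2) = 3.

-2.3046875

s = -2.5 gives g = -2.625, negative; keep [-2.5, -2]
s = -2.25 gives g = 0.609375, positive; keep [-2.5, -2.25]
s = -2.375 gives g = -0.896484, negative; keep [-2.375, -2.25]
s = -2.3125 gives g = -0.1165, negative; keep [-2.3125, -2.25]
s = -2.28125 gives g = 0.2531, positive; keep [-2.3125, -2.28125]
s = -2.296875 gives g = 0.07, positive; keep [-2.3125, -2.296875]
s = -2.3046875 gives g = -0.0228, negative; keep [-2.3046875, -2.296875]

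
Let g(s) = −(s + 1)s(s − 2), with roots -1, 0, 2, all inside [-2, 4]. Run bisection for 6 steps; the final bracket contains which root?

2

midpoint 1: g = 2 > 0 → [1, 4]
midpoint 2.5: g = -4.375 < 0 → [1, 2.5]
midpoint 1.75: g = 1.203125 > 0 → [1.75, 2.5]
midpoint 2.125: g = -0.8301 < 0 → [1.75, 2.125]
midpoint 1.9375: g = 0.3557 > 0 → [1.9375, 2.125]
midpoint 2.03125: g = -0.1924 < 0 → [1.9375, 2.03125]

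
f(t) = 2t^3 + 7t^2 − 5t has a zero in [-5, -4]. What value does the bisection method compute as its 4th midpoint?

-4.0625

m = -4.5, f(m) = -18 (−); new bracket [-4.5, -4]
m = -4.25, f(m) = -5.84375 (−); new bracket [-4.25, -4]
m = -4.125, f(m) = -0.644531 (−); new bracket [-4.125, -4]
m = -4.0625, f(m) = 1.7456 (+); new bracket [-4.125, -4.0625]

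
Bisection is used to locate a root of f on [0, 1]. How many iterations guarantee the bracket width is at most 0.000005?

18

Width after n steps is 1/2^n. Need 2^n ≥ 1/0.000005 = 200000.
2^17 = 131072 < 200000 ≤ 2^18 = 262144, so n = 18.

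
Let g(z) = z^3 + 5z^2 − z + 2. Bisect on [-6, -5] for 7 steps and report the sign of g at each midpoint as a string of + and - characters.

g(-5.5) = -7.625 < 0, so the root lies in [-5.5, -5]
g(-5.25) = 0.359375 > 0, so the root lies in [-5.5, -5.25]
g(-5.375) = -3.458984 < 0, so the root lies in [-5.375, -5.25]
g(-5.3125) = -1.5071 < 0, so the root lies in [-5.3125, -5.25]
g(-5.28125) = -0.5633 < 0, so the root lies in [-5.28125, -5.25]
g(-5.265625) = -0.0993 < 0, so the root lies in [-5.265625, -5.25]
g(-5.2578125) = 0.1307 > 0, so the root lies in [-5.265625, -5.2578125]

-+----+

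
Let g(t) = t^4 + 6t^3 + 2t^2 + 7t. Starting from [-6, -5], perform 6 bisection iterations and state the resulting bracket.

midpoint -5.5: g = -61.1875 < 0 → [-6, -5.5]
midpoint -5.75: g = -21.652344 < 0 → [-6, -5.75]
midpoint -5.875: g = 2.558838 > 0 → [-5.875, -5.75]
midpoint -5.8125: g = -9.9377 < 0 → [-5.875, -5.8125]
midpoint -5.84375: g = -3.7888 < 0 → [-5.875, -5.84375]
midpoint -5.859375: g = -0.64 < 0 → [-5.875, -5.859375]

[-5.875, -5.859375]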